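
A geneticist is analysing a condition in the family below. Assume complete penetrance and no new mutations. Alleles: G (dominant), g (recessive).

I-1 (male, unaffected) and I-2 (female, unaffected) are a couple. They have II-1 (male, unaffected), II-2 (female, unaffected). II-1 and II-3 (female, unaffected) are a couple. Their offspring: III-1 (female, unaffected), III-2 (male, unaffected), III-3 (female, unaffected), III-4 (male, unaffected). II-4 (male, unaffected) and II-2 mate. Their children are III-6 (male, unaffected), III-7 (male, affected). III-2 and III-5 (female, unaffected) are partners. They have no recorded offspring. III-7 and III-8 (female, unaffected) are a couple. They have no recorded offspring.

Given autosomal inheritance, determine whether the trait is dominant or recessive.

II-4 and II-2 are both unaffected yet have an affected child III-7. Under dominance, an affected child requires at least one affected parent, so the trait cannot be dominant.

recessive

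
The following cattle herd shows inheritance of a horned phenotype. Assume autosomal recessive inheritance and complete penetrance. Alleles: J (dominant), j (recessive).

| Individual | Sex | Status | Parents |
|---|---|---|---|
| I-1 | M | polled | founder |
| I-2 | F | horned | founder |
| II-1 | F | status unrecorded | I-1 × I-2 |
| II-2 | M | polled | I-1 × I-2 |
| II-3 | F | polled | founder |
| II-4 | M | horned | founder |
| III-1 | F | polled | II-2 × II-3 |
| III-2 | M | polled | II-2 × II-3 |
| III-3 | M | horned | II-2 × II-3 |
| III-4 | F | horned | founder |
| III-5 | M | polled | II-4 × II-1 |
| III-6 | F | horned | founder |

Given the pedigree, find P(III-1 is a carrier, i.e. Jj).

2/3

II-2 is polled so carries J and received j from I-2 (jj), so II-2 is Jj.
II-3 is polled so carries J and passed j to III-3 (jj), so II-3 is Jj.
Their cross gives offspring ratios 1/4 JJ : 1/2 Jj : 1/4 jj. Conditioning on III-1 being polled, P(Jj) = 1/2 / 3/4 = 2/3.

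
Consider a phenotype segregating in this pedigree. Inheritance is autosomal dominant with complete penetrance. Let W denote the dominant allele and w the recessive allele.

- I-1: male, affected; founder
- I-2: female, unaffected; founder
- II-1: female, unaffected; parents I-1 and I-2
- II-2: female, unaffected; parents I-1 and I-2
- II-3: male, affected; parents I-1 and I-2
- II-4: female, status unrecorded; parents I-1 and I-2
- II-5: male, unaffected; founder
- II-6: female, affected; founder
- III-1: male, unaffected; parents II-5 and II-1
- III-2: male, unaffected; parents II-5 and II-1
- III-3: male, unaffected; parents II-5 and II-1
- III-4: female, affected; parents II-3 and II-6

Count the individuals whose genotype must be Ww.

2

Obligate heterozygotes: I-1 is affected so carries W and passed w to II-1 (ww), so I-1 is Ww; II-3 is affected so carries W and received w from I-2 (ww), so II-3 is Ww.
Every other individual is either homozygous by phenotype or has at least one consistent homozygous assignment, so the count is 2.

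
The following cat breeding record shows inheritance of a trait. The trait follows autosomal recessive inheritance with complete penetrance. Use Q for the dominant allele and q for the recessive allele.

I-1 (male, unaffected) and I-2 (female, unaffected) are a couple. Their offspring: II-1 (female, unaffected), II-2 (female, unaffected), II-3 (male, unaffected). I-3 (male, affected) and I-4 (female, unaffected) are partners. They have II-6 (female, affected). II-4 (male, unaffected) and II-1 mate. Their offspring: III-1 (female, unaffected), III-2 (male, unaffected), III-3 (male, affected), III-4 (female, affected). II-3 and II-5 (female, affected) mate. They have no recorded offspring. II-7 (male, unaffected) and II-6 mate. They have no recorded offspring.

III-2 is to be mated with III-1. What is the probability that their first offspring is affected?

II-4 is unaffected so carries Q and passed q to III-3 (qq), so II-4 is Qq.
II-1 is unaffected so carries Q and passed q to III-3 (qq), so II-1 is Qq.
III-2 is an unaffected offspring of II-4 (Qq) × II-1 (Qq), whose cross gives 1/4 QQ : 1/2 Qq : 1/4 qq; conditioning on being unaffected, III-2 is QQ with probability 1/3, Qq with probability 2/3.
III-1 is an unaffected offspring of II-4 (Qq) × II-1 (Qq), whose cross gives 1/4 QQ : 1/2 Qq : 1/4 qq; conditioning on being unaffected, III-1 is QQ with probability 1/3, Qq with probability 2/3.
Summing over parental genotype combinations, P(offspring is affected) = 4/9·1/4 = 1/9.

1/9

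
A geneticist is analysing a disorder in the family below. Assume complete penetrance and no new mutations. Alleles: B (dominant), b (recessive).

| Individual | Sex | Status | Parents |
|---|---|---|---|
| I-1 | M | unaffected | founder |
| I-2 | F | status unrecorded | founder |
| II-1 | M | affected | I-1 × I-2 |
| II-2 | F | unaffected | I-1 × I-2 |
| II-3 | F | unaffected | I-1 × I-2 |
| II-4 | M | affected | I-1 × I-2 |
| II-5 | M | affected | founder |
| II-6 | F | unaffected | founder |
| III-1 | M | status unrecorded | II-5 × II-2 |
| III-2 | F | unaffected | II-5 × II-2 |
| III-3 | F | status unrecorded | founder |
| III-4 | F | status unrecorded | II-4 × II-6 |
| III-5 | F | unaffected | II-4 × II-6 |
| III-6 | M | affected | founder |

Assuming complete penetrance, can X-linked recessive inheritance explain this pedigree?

Yes

A consistent assignment under X-linked recessive exists: I-1 X^B Y, I-2 X^B X^b, II-1 X^b Y, II-2 X^B X^B, II-3 X^B X^B, II-4 X^b Y, II-5 X^b Y, II-6 X^B X^B, III-1 X^B Y, III-2 X^B X^b, III-3 X^B X^B, III-4 X^B X^b, III-5 X^B X^b, III-6 X^b Y.
In this assignment every recorded phenotype matches its genotype and every non-founder's genotype is obtainable from its parents' genotypes, so the pedigree is consistent.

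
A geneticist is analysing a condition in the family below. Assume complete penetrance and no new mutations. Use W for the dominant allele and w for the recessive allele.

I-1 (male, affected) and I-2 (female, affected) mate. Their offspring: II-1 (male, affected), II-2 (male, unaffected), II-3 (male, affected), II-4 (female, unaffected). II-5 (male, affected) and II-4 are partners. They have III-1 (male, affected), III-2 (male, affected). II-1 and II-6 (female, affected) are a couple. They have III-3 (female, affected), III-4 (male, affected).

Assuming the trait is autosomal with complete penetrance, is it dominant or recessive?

dominant

I-1 and I-2 are both affected yet have an unaffected child II-2. Under a recessive model two affected parents are homozygous and every child would be affected, so the trait cannot be recessive.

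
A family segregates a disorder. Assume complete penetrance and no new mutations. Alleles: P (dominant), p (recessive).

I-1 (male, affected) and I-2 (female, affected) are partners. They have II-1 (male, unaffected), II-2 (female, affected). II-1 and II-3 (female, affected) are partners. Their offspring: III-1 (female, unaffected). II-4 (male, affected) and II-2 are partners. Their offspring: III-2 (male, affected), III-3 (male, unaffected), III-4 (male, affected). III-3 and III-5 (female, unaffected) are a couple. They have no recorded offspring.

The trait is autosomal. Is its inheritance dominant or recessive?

dominant

I-1 and I-2 are both affected yet have an unaffected child II-1. Under a recessive model two affected parents are homozygous and every child would be affected, so the trait cannot be recessive.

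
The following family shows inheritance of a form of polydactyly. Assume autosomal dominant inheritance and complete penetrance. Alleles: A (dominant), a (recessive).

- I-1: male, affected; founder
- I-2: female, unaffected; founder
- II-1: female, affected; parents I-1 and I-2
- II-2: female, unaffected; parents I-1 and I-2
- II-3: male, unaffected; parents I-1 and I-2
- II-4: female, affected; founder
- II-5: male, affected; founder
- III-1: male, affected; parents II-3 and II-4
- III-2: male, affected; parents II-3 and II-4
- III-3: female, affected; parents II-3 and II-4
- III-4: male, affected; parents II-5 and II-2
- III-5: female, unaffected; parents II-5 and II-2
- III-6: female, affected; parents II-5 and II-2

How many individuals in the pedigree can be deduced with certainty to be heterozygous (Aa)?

Obligate heterozygotes: I-1 is affected so carries A and passed a to II-2 (aa), so I-1 is Aa; II-1 is affected so carries A and received a from I-2 (aa), so II-1 is Aa; II-5 is affected so carries A and passed a to III-5 (aa), so II-5 is Aa; III-1 is affected so carries A and received a from II-3 (aa), so III-1 is Aa; III-2 is affected so carries A and received a from II-3 (aa), so III-2 is Aa; III-3 is affected so carries A and received a from II-3 (aa), so III-3 is Aa; III-4 is affected so carries A and received a from II-2 (aa), so III-4 is Aa; III-6 is affected so carries A and received a from II-2 (aa), so III-6 is Aa.
Every other individual is either homozygous by phenotype or has at least one consistent homozygous assignment, so the count is 8.

8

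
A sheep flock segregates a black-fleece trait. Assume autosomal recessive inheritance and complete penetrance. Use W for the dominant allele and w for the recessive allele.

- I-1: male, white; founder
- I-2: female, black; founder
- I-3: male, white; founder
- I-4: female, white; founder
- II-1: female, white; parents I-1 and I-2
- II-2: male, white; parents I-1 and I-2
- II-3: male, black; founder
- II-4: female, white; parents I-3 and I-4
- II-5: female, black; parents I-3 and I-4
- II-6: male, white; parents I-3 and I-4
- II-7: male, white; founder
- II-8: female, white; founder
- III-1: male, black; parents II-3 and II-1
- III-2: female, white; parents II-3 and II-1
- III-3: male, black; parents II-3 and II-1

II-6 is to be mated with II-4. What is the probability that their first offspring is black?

I-3 is white so carries W and passed w to II-5 (ww), so I-3 is Ww.
I-4 is white so carries W and passed w to II-5 (ww), so I-4 is Ww.
II-6 is a white offspring of I-3 (Ww) × I-4 (Ww), whose cross gives 1/4 WW : 1/2 Ww : 1/4 ww; conditioning on being white, II-6 is WW with probability 1/3, Ww with probability 2/3.
II-4 is a white offspring of I-3 (Ww) × I-4 (Ww), whose cross gives 1/4 WW : 1/2 Ww : 1/4 ww; conditioning on being white, II-4 is WW with probability 1/3, Ww with probability 2/3.
Summing over parental genotype combinations, P(offspring is black) = 4/9·1/4 = 1/9.

1/9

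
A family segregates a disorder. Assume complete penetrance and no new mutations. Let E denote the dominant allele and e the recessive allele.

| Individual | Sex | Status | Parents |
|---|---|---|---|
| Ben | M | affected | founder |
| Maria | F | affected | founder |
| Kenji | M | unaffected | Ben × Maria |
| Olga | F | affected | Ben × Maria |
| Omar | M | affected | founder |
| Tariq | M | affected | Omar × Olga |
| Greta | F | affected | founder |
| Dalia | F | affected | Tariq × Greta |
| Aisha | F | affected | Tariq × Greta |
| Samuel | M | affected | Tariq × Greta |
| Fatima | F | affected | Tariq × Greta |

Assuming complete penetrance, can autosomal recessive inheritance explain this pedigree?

No

Under autosomal recessive, Kenji (unaffected, male) cannot arise from Ben (affected) × Maria (affected).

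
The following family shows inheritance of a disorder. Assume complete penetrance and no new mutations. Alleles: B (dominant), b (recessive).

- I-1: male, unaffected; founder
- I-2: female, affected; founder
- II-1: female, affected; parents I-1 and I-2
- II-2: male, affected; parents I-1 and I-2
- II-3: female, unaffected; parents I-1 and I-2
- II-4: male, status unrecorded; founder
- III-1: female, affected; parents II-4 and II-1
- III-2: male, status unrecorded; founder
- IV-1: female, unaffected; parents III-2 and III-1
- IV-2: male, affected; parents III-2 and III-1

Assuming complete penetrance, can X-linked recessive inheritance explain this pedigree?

No

Under X-linked recessive, II-1 (affected, female) cannot arise from I-1 (unaffected) × I-2 (affected).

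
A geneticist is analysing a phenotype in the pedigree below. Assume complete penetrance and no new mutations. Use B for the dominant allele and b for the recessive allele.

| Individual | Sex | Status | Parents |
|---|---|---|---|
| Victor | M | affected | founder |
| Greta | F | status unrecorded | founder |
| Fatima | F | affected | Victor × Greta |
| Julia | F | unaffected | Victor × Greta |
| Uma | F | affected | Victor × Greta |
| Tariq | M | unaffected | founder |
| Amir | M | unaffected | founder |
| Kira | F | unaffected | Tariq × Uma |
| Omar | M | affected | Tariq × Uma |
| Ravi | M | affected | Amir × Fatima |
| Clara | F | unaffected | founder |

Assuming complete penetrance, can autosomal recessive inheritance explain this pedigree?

A consistent assignment under autosomal recessive exists: Victor bb, Greta Bb, Fatima bb, Julia Bb, Uma bb, Tariq Bb, Amir Bb, Kira Bb, Omar bb, Ravi bb, Clara BB.
In this assignment every recorded phenotype matches its genotype and every non-founder's genotype is obtainable from its parents' genotypes, so the pedigree is consistent.

Yes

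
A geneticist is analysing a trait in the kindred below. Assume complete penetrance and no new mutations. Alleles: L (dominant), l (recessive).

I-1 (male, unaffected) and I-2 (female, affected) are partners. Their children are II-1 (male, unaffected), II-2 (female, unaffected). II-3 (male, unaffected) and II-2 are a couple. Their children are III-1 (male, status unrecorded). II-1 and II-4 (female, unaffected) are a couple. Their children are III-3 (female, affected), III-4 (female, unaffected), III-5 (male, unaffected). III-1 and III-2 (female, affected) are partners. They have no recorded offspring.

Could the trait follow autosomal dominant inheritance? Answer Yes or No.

Under autosomal dominant, III-3 (affected, female) cannot arise from II-1 (unaffected) × II-4 (unaffected).

No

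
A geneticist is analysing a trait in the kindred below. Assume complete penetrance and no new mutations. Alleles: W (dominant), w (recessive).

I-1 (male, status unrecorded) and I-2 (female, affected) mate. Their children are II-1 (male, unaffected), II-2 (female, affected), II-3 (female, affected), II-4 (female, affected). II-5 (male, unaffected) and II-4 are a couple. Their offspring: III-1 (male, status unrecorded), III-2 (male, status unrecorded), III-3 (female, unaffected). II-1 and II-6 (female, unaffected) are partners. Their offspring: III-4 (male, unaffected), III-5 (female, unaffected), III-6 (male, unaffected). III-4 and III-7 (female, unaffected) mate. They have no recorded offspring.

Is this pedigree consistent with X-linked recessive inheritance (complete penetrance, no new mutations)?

Under X-linked recessive, II-1 (unaffected, male) cannot arise from I-1 (unrecorded) × I-2 (affected).

No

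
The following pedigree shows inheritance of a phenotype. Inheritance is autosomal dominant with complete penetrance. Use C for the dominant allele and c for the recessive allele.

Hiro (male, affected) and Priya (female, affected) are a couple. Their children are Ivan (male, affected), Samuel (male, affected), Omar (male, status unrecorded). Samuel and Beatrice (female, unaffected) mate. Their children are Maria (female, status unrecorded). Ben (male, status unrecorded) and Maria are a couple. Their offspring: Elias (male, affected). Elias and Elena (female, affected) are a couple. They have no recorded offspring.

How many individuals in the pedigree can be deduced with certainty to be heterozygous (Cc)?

No individual's genotype is forced to Cc by the pedigree, so the count is 0.

0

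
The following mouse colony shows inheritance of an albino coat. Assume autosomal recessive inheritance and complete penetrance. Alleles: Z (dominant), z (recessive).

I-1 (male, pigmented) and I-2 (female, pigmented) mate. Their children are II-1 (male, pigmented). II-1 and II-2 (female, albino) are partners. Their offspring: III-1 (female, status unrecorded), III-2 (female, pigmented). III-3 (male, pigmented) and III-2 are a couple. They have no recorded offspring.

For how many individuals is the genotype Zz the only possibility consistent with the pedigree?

1

Obligate heterozygotes: III-2 is pigmented so carries Z and received z from II-2 (zz), so III-2 is Zz.
Every other individual is either homozygous by phenotype or has at least one consistent homozygous assignment, so the count is 1.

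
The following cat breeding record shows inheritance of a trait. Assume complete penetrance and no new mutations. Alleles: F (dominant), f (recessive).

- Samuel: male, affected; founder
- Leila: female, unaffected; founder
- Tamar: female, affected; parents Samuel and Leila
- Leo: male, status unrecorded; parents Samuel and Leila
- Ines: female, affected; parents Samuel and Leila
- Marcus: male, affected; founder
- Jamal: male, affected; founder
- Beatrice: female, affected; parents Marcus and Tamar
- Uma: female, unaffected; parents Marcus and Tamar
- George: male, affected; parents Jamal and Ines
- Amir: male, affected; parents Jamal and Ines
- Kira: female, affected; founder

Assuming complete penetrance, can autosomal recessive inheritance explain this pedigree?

Under autosomal recessive, Uma (unaffected, female) cannot arise from Marcus (affected) × Tamar (affected).

No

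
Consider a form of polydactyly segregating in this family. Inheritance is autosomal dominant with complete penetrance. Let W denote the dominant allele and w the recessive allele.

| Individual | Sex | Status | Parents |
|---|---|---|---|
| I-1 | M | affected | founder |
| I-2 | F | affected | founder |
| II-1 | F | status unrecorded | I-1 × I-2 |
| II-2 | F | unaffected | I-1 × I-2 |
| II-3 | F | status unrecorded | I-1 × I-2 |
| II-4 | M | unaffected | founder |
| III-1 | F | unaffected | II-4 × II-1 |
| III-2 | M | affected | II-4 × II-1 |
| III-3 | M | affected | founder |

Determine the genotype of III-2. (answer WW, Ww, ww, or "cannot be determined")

Ww

From phenotype alone, III-2 is WW or Ww.
III-2 is affected so carries W and received w from II-4 (ww), so III-2 is Ww.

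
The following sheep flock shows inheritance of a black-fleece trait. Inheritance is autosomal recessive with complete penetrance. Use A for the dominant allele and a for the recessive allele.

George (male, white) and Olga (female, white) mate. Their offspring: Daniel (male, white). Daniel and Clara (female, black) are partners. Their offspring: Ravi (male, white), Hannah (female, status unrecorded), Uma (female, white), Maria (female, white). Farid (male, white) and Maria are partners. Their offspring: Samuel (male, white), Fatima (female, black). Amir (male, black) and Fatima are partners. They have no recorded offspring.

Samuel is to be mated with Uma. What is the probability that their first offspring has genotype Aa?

1/2

Farid is white so carries A and passed a to Fatima (aa), so Farid is Aa.
Maria is white so carries A and received a from Clara (aa), so Maria is Aa.
Samuel is a white offspring of Farid (Aa) × Maria (Aa), whose cross gives 1/4 AA : 1/2 Aa : 1/4 aa; conditioning on being white, Samuel is AA with probability 1/3, Aa with probability 2/3.
Uma is white so carries A and received a from Clara (aa), so Uma is Aa.
Summing over parental genotype combinations, P(offspring has genotype Aa) = 1/3·1/2 + 2/3·1/2 = 1/2.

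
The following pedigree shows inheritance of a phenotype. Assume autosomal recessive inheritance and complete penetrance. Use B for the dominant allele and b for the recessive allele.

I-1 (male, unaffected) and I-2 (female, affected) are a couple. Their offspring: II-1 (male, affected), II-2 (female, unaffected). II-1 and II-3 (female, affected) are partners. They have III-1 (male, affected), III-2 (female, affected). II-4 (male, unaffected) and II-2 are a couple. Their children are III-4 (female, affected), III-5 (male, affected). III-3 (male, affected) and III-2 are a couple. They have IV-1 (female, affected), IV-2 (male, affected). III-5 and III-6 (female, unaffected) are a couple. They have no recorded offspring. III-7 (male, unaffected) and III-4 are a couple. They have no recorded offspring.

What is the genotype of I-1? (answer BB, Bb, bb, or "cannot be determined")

Bb

From phenotype alone, I-1 is BB or Bb.
I-1 is unaffected so carries B and passed b to II-1 (bb), so I-1 is Bb.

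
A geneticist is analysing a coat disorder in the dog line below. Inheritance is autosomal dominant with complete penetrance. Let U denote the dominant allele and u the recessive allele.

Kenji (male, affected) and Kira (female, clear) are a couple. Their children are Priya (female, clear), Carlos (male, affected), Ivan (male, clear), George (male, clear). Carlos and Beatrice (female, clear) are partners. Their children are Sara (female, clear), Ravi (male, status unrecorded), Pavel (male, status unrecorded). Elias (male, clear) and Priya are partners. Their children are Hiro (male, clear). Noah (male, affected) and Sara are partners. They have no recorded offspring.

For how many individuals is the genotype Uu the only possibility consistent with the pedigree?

2

Obligate heterozygotes: Kenji is affected so carries U and passed u to Priya (uu), so Kenji is Uu; Carlos is affected so carries U and received u from Kira (uu), so Carlos is Uu.
Every other individual is either homozygous by phenotype or has at least one consistent homozygous assignment, so the count is 2.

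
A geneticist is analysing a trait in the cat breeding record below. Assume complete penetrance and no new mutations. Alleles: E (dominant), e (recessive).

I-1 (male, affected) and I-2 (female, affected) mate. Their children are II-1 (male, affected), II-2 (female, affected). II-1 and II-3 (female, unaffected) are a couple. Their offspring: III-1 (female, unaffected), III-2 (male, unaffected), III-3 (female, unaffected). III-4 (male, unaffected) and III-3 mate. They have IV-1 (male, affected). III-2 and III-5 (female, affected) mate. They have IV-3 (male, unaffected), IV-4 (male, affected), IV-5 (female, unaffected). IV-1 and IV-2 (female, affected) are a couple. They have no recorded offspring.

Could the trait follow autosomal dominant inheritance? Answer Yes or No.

No

Under autosomal dominant, IV-1 (affected, male) cannot arise from III-4 (unaffected) × III-3 (unaffected).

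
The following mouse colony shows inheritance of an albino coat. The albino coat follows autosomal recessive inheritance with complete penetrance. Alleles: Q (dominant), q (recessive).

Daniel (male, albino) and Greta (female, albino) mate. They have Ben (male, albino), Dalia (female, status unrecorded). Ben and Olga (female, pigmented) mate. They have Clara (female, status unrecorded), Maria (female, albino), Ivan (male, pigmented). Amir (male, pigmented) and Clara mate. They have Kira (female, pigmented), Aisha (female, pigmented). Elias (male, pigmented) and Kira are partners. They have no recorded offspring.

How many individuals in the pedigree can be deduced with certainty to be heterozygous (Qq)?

2

Obligate heterozygotes: Olga is pigmented so carries Q and passed q to Maria (qq), so Olga is Qq; Ivan is pigmented so carries Q and received q from Ben (qq), so Ivan is Qq.
Every other individual is either homozygous by phenotype or has at least one consistent homozygous assignment, so the count is 2.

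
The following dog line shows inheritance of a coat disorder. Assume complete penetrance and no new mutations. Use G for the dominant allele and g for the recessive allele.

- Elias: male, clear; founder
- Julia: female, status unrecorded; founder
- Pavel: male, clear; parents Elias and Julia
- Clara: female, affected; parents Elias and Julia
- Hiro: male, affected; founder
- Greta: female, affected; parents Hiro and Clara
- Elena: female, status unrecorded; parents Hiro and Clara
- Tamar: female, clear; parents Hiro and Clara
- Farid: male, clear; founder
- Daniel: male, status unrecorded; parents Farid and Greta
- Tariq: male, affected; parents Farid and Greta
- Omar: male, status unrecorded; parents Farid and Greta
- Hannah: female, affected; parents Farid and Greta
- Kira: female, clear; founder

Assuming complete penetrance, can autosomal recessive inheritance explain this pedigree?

No

Under autosomal recessive, Tamar (clear, female) cannot arise from Hiro (affected) × Clara (affected).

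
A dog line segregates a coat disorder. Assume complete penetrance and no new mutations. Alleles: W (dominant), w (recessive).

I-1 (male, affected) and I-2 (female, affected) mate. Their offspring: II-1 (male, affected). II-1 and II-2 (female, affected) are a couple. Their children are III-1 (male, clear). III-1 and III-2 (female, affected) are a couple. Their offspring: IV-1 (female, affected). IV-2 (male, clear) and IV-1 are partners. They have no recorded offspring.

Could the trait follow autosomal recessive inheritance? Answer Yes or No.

No

Under autosomal recessive, III-1 (clear, male) cannot arise from II-1 (affected) × II-2 (affected).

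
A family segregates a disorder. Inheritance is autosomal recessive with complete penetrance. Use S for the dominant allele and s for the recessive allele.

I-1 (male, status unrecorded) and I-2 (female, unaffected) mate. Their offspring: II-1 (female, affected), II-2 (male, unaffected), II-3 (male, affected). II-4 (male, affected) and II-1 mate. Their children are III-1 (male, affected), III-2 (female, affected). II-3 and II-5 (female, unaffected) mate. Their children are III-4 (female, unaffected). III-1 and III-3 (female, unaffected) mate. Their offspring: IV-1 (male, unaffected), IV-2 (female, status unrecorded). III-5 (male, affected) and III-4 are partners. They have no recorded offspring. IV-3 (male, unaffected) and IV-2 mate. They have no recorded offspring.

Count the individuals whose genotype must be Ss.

3

Obligate heterozygotes: I-2 is unaffected so carries S and passed s to II-1 (ss), so I-2 is Ss; III-4 is unaffected so carries S and received s from II-3 (ss), so III-4 is Ss; IV-1 is unaffected so carries S and received s from III-1 (ss), so IV-1 is Ss.
Every other individual is either homozygous by phenotype or has at least one consistent homozygous assignment, so the count is 3.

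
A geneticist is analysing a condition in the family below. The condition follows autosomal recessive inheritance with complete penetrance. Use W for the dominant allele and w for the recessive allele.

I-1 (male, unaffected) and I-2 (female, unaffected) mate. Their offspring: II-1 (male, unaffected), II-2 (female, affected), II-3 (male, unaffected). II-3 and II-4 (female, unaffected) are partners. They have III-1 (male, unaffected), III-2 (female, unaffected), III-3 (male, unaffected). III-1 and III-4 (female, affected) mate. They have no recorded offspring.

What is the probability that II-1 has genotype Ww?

2/3

I-1 is unaffected so carries W and passed w to II-2 (ww), so I-1 is Ww.
I-2 is unaffected so carries W and passed w to II-2 (ww), so I-2 is Ww.
Their cross gives offspring ratios 1/4 WW : 1/2 Ww : 1/4 ww. Conditioning on II-1 being unaffected, P(Ww) = 1/2 / 3/4 = 2/3.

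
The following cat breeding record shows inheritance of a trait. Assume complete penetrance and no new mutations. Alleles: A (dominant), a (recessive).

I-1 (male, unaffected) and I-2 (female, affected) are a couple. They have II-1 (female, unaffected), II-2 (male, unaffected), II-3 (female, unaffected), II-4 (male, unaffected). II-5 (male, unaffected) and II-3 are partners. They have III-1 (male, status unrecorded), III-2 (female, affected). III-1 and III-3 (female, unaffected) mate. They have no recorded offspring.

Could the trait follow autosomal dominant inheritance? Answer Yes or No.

Under autosomal dominant, III-2 (affected, female) cannot arise from II-5 (unaffected) × II-3 (unaffected).

No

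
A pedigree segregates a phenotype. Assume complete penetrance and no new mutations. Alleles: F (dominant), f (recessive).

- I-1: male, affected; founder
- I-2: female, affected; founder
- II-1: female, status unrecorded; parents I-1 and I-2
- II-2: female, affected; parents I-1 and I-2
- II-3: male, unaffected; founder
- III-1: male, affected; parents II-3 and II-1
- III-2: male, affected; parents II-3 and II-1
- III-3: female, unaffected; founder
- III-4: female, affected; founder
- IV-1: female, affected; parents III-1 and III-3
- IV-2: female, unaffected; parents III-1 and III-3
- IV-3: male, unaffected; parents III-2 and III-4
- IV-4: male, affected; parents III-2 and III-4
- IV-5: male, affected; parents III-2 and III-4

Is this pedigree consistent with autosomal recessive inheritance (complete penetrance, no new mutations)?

No

Under autosomal recessive, IV-3 (unaffected, male) cannot arise from III-2 (affected) × III-4 (affected).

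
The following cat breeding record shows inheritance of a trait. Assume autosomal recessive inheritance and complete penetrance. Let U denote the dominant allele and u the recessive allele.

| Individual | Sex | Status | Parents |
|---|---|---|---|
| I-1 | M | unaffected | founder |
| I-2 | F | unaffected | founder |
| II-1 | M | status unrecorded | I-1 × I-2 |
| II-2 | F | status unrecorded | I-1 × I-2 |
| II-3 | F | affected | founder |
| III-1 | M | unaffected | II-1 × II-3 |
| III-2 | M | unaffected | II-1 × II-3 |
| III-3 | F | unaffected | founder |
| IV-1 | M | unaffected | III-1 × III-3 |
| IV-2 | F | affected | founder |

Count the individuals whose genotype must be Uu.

Obligate heterozygotes: III-1 is unaffected so carries U and received u from II-3 (uu), so III-1 is Uu; III-2 is unaffected so carries U and received u from II-3 (uu), so III-2 is Uu.
Every other individual is either homozygous by phenotype or has at least one consistent homozygous assignment, so the count is 2.

2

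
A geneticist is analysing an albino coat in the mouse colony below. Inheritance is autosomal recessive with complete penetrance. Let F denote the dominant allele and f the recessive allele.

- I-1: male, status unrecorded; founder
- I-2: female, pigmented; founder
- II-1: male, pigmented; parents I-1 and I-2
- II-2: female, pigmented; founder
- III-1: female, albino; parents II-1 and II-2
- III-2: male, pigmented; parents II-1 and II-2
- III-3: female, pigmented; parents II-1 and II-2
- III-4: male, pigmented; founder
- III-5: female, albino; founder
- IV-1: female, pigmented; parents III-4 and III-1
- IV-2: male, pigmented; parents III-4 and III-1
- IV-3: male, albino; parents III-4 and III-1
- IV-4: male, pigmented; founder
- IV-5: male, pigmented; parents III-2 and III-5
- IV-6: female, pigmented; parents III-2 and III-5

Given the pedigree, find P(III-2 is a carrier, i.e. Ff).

1/3

II-1 is pigmented so carries F and passed f to III-1 (ff), so II-1 is Ff.
II-2 is pigmented so carries F and passed f to III-1 (ff), so II-2 is Ff.
Their cross gives offspring ratios 1/4 FF : 1/2 Ff : 1/4 ff. Conditioning on III-2 being pigmented, P(Ff) = 1/2 / 3/4 = 2/3 before taking III-2's own offspring into account.
III-5 is albino, so III-5 is ff.
Now use III-2's offspring. Probability of each recorded status — pigmented son IV-5: 1/2 if III-2 is Ff, 1 if FF; pigmented daughter IV-6: 1/2 if III-2 is Ff, 1 if FF.
Bayes: P(Ff) = 2/3·1/4 / (2/3·1/4 + 1/3·1) = 1/3.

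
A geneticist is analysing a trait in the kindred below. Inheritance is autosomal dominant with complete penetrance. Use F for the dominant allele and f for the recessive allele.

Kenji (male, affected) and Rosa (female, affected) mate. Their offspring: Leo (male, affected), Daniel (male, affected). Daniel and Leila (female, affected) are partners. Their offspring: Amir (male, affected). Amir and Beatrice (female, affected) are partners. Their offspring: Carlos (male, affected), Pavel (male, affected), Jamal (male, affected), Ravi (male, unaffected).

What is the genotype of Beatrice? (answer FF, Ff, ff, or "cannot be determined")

From phenotype alone, Beatrice is FF or Ff.
Beatrice is affected so carries F and passed f to Ravi (ff), so Beatrice is Ff.

Ff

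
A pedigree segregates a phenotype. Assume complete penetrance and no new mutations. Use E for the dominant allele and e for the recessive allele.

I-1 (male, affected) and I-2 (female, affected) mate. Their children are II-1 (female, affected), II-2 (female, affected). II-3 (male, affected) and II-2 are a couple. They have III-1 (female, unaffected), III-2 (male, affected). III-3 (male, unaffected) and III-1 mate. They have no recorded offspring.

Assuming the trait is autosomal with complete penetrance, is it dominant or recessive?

dominant

II-3 and II-2 are both affected yet have an unaffected child III-1. Under a recessive model two affected parents are homozygous and every child would be affected, so the trait cannot be recessive.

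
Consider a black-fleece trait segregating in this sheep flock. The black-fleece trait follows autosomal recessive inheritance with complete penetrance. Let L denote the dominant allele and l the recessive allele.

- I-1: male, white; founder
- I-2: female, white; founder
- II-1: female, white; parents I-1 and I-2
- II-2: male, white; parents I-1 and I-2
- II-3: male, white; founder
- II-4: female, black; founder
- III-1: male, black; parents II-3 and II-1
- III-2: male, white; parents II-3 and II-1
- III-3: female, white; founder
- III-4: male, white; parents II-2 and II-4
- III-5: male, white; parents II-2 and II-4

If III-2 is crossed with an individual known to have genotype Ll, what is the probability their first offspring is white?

II-3 is white so carries L and passed l to III-1 (ll), so II-3 is Ll.
II-1 is white so carries L and passed l to III-1 (ll), so II-1 is Ll.
III-2 is a white offspring of II-3 (Ll) × II-1 (Ll), whose cross gives 1/4 LL : 1/2 Ll : 1/4 ll; conditioning on being white, III-2 is LL with probability 1/3, Ll with probability 2/3.
Summing over parental genotype combinations, P(offspring is white) = 1/3·1 + 2/3·3/4 = 5/6.

5/6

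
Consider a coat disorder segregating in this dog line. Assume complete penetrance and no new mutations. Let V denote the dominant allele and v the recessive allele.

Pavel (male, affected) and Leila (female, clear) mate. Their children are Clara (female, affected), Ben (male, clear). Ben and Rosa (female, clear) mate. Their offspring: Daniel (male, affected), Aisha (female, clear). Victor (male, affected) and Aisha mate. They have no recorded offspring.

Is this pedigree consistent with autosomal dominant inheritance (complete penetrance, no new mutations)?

No

Under autosomal dominant, Daniel (affected, male) cannot arise from Ben (clear) × Rosa (clear).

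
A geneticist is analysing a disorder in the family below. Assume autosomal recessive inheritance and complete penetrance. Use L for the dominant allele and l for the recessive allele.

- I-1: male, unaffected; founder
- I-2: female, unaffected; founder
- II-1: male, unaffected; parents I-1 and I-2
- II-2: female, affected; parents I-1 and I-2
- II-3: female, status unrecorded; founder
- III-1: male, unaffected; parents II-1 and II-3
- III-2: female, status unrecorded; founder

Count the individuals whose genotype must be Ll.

2

Obligate heterozygotes: I-1 is unaffected so carries L and passed l to II-2 (ll), so I-1 is Ll; I-2 is unaffected so carries L and passed l to II-2 (ll), so I-2 is Ll.
Every other individual is either homozygous by phenotype or has at least one consistent homozygous assignment, so the count is 2.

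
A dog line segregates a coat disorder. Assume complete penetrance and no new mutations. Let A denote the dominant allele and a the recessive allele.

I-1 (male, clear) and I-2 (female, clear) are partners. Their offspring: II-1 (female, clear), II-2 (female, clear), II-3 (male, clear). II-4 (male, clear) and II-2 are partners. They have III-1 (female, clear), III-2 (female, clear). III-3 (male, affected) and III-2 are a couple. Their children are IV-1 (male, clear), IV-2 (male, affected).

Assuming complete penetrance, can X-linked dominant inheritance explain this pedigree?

Under X-linked dominant, IV-2 (affected, male) cannot arise from III-3 (affected) × III-2 (clear).

No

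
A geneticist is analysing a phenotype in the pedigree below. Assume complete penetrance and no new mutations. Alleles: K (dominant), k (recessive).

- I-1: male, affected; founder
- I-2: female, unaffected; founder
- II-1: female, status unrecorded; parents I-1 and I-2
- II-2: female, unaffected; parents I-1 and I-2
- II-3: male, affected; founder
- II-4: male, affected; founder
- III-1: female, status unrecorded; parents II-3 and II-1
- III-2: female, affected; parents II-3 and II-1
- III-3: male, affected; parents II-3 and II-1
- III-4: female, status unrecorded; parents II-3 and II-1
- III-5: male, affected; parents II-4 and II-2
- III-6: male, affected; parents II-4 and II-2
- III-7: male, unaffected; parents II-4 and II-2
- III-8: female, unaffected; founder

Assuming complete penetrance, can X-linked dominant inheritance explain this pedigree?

No

Under X-linked dominant, II-2 (unaffected, female) cannot arise from I-1 (affected) × I-2 (unaffected).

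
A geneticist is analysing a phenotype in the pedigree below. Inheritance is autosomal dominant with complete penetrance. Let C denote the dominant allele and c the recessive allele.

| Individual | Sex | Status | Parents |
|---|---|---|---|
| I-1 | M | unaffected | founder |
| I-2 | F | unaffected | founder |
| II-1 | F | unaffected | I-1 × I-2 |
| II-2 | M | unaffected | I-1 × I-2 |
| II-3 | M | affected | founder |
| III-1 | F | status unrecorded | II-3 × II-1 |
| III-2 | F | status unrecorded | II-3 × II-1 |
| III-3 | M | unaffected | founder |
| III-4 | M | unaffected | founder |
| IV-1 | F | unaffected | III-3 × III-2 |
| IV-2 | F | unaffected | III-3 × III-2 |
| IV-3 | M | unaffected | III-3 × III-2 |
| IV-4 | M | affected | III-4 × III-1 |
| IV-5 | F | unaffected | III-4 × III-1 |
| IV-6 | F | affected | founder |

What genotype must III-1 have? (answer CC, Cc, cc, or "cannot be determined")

Cc

From phenotype alone, III-1 is CC or Cc or cc.
III-1 passed C to IV-4 (Cc, whose c came from III-4) and received c from II-1 (cc), so III-1 is Cc.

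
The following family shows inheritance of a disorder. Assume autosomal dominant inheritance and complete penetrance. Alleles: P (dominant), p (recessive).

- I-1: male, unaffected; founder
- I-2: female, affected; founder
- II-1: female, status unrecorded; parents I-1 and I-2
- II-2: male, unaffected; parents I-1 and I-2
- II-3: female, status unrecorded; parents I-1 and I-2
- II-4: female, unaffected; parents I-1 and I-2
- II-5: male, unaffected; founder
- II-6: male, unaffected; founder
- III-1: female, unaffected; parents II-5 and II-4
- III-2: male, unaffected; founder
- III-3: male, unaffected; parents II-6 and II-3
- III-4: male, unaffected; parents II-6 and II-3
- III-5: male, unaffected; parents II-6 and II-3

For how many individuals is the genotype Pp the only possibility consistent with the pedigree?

1

Obligate heterozygotes: I-2 is affected so carries P and passed p to II-2 (pp), so I-2 is Pp.
Every other individual is either homozygous by phenotype or has at least one consistent homozygous assignment, so the count is 1.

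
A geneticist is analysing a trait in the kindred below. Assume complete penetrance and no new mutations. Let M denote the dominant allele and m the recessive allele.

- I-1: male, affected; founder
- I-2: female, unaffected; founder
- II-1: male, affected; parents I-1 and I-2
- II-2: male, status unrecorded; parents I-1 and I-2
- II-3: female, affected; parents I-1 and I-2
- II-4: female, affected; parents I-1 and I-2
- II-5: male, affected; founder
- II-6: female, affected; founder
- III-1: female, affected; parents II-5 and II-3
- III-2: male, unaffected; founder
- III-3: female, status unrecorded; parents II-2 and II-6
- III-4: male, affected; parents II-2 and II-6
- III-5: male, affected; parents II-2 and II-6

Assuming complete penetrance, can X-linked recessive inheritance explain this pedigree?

Yes

A consistent assignment under X-linked recessive exists: I-1 X^m Y, I-2 X^M X^m, II-1 X^m Y, II-2 X^M Y, II-3 X^m X^m, II-4 X^m X^m, II-5 X^m Y, II-6 X^m X^m, III-1 X^m X^m, III-2 X^M Y, III-3 X^M X^m, III-4 X^m Y, III-5 X^m Y.
In this assignment every recorded phenotype matches its genotype and every non-founder's genotype is obtainable from its parents' genotypes, so the pedigree is consistent.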